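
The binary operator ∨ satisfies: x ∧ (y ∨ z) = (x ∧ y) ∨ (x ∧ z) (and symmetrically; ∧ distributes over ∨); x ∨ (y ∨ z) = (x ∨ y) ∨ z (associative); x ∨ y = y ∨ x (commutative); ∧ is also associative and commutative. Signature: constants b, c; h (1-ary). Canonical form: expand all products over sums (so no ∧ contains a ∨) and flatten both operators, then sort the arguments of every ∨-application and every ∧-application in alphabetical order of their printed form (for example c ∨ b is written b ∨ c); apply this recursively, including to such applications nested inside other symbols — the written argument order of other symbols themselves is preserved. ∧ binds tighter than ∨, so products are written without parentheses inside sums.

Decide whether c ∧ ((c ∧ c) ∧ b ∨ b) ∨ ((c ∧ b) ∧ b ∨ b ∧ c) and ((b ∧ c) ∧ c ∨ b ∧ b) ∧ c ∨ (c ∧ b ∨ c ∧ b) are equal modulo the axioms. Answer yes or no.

Answer: yes — both canonical forms are b ∧ b ∧ c ∨ b ∧ c ∨ b ∧ c ∨ b ∧ c ∧ c ∧ c

Derivation:
Left:  c ∧ ((c ∧ c) ∧ b ∨ b) ∨ ((c ∧ b) ∧ b ∨ b ∧ c)
  Expand:  b ∧ c ∧ c ∧ c ∨ b ∧ c ∨ b ∧ b ∧ c ∨ b ∧ c
  Order the arguments:  b ∧ b ∧ c ∨ b ∧ c ∨ b ∧ c ∨ b ∧ c ∧ c ∧ c
Right:  ((b ∧ c) ∧ c ∨ b ∧ b) ∧ c ∨ (c ∧ b ∨ c ∧ b)
  Expand products over sums:  b ∧ c ∧ c ∧ c ∨ b ∧ b ∧ c ∨ b ∧ c ∨ b ∧ c
  Sort:  b ∧ b ∧ c ∨ b ∧ c ∨ b ∧ c ∨ b ∧ c ∧ c ∧ c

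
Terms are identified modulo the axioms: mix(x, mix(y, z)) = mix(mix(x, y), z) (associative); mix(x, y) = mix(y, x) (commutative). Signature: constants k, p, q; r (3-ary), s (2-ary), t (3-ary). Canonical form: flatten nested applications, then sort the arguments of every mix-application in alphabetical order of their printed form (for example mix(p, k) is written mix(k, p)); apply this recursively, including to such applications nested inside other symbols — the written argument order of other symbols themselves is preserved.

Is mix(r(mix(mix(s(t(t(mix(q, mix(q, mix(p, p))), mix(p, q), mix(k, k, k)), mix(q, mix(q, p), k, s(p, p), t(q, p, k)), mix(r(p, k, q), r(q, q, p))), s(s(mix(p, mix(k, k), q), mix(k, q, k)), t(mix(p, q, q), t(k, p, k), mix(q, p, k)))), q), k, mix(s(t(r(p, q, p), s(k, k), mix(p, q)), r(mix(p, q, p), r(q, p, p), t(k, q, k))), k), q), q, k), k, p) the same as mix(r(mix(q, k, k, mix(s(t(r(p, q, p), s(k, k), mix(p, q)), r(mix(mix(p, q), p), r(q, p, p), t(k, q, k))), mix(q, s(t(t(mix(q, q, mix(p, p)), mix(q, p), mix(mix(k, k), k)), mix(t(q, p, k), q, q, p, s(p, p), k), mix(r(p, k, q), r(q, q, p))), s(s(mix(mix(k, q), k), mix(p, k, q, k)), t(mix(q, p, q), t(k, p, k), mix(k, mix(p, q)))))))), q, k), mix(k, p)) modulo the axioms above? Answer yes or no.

Answer: no — mix(k, p, r(mix(k, k, q, q, s(t(r(p, q, p), s(k, k), mix(p, q)), r(mix(p, p, q), r(q, p, p), t(k, q, k))), s(t(t(mix(p, p, q, q), mix(p, q), mix(k, k, k)), mix(k, p, q, q, s(p, p), t(q, p, k)), mix(r(p, k, q), r(q, q, p))), s(s(mix(k, k, p, q), mix(k, k, q)), t(mix(p, q, q), t(k, p, k), mix(k, p, q))))), q, k)) vs mix(k, p, r(mix(k, k, q, q, s(t(r(p, q, p), s(k, k), mix(p, q)), r(mix(p, p, q), r(q, p, p), t(k, q, k))), s(t(t(mix(p, p, q, q), mix(p, q), mix(k, k, k)), mix(k, p, q, q, s(p, p), t(q, p, k)), mix(r(p, k, q), r(q, q, p))), s(s(mix(k, k, q), mix(k, k, p, q)), t(mix(p, q, q), t(k, p, k), mix(k, p, q))))), q, k))

Derivation:
Left:  mix(r(mix(mix(s(t(t(mix(q, mix(q, mix(p, p))), mix(p, q), mix(k, k, k)), mix(q, mix(q, p), k, s(p, p), t(q, p, k)), mix(r(p, k, q), r(q, q, p))), s(s(mix(p, mix(k, k), q), mix(k, q, k)), t(mix(p, q, q), t(k, p, k), mix(q, p, k)))), q), k, mix(s(t(r(p, q, p), s(k, k), mix(p, q)), r(mix(p, q, p), r(q, p, p), t(k, q, k))), k), q), q, k), k, p)
  Inside:  r(mix(mix(s(t(t(mix(q, mix(q, mix(p, p))), mix(p, q), mix(k, k, k)), mix(q, mix(q, p), k, s(p, p), t(q, p, k)), mix(r(p, k, q), r(q, q, p))), s(s(mix(p, mix(k, k), q), mix(k, q, k)), t(mix(p, q, q), t(k, p, k), mix(q, p, k)))), q), k, mix(s(t(r(p, q, p), s(k, k), mix(p, q)), r(mix(p, q, p), r(q, p, p), t(k, q, k))), k), q), q, k)  →  r(mix(k, k, q, q, s(t(r(p, q, p), s(k, k), mix(p, q)), r(mix(p, p, q), r(q, p, p), t(k, q, k))), s(t(t(mix(p, p, q, q), mix(p, q), mix(k, k, k)), mix(k, p, q, q, s(p, p), t(q, p, k)), mix(r(p, k, q), r(q, q, p))), s(s(mix(k, k, p, q), mix(k, k, q)), t(mix(p, q, q), t(k, p, k), mix(k, p, q))))), q, k)
  Sort:  mix(k, p, r(mix(k, k, q, q, s(t(r(p, q, p), s(k, k), mix(p, q)), r(mix(p, p, q), r(q, p, p), t(k, q, k))), s(t(t(mix(p, p, q, q), mix(p, q), mix(k, k, k)), mix(k, p, q, q, s(p, p), t(q, p, k)), mix(r(p, k, q), r(q, q, p))), s(s(mix(k, k, p, q), mix(k, k, q)), t(mix(p, q, q), t(k, p, k), mix(k, p, q))))), q, k))
Right:  mix(r(mix(q, k, k, mix(s(t(r(p, q, p), s(k, k), mix(p, q)), r(mix(mix(p, q), p), r(q, p, p), t(k, q, k))), mix(q, s(t(t(mix(q, q, mix(p, p)), mix(q, p), mix(mix(k, k), k)), mix(t(q, p, k), q, q, p, s(p, p), k), mix(r(p, k, q), r(q, q, p))), s(s(mix(mix(k, q), k), mix(p, k, q, k)), t(mix(q, p, q), t(k, p, k), mix(k, mix(p, q)))))))), q, k), mix(k, p))
  Merge nested applications:  mix(r(mix(q, k, k, mix(s(t(r(p, q, p), s(k, k), mix(p, q)), r(mix(mix(p, q), p), r(q, p, p), t(k, q, k))), mix(q, s(t(t(mix(q, q, mix(p, p)), mix(q, p), mix(mix(k, k), k)), mix(t(q, p, k), q, q, p, s(p, p), k), mix(r(p, k, q), r(q, q, p))), s(s(mix(mix(k, q), k), mix(p, k, q, k)), t(mix(q, p, q), t(k, p, k), mix(k, mix(p, q)))))))), q, k), k, p)
  Canonicalize subterm:  r(mix(q, k, k, mix(s(t(r(p, q, p), s(k, k), mix(p, q)), r(mix(mix(p, q), p), r(q, p, p), t(k, q, k))), mix(q, s(t(t(mix(q, q, mix(p, p)), mix(q, p), mix(mix(k, k), k)), mix(t(q, p, k), q, q, p, s(p, p), k), mix(r(p, k, q), r(q, q, p))), s(s(mix(mix(k, q), k), mix(p, k, q, k)), t(mix(q, p, q), t(k, p, k), mix(k, mix(p, q)))))))), q, k)  →  r(mix(k, k, q, q, s(t(r(p, q, p), s(k, k), mix(p, q)), r(mix(p, p, q), r(q, p, p), t(k, q, k))), s(t(t(mix(p, p, q, q), mix(p, q), mix(k, k, k)), mix(k, p, q, q, s(p, p), t(q, p, k)), mix(r(p, k, q), r(q, q, p))), s(s(mix(k, k, q), mix(k, k, p, q)), t(mix(p, q, q), t(k, p, k), mix(k, p, q))))), q, k)
  Sort arguments:  mix(k, p, r(mix(k, k, q, q, s(t(r(p, q, p), s(k, k), mix(p, q)), r(mix(p, p, q), r(q, p, p), t(k, q, k))), s(t(t(mix(p, p, q, q), mix(p, q), mix(k, k, k)), mix(k, p, q, q, s(p, p), t(q, p, k)), mix(r(p, k, q), r(q, q, p))), s(s(mix(k, k, q), mix(k, k, p, q)), t(mix(p, q, q), t(k, p, k), mix(k, p, q))))), q, k))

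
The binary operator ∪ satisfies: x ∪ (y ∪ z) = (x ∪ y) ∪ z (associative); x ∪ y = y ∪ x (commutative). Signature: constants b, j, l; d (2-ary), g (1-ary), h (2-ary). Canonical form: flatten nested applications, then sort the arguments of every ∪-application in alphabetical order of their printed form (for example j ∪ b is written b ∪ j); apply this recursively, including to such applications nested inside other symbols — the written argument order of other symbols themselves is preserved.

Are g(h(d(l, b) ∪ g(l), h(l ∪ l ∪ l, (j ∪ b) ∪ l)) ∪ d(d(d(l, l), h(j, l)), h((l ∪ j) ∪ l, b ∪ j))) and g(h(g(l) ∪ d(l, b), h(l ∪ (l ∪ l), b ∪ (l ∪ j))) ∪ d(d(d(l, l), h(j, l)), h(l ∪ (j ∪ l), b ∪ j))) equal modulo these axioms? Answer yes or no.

Left:  g(h(d(l, b) ∪ g(l), h(l ∪ l ∪ l, (j ∪ b) ∪ l)) ∪ d(d(d(l, l), h(j, l)), h((l ∪ j) ∪ l, b ∪ j)))
  Work inside:  h(d(l, b) ∪ g(l), h(l ∪ l ∪ l, (j ∪ b) ∪ l)) ∪ d(d(d(l, l), h(j, l)), h((l ∪ j) ∪ l, b ∪ j))
  Canonicalize subterm:  h(d(l, b) ∪ g(l), h(l ∪ l ∪ l, (j ∪ b) ∪ l))  →  h(d(l, b) ∪ g(l), h(l ∪ l ∪ l, b ∪ j ∪ l))
  Inside:  d(d(d(l, l), h(j, l)), h((l ∪ j) ∪ l, b ∪ j))  →  d(d(d(l, l), h(j, l)), h(j ∪ l ∪ l, b ∪ j))
  Order the arguments:  d(d(d(l, l), h(j, l)), h(j ∪ l ∪ l, b ∪ j)) ∪ h(d(l, b) ∪ g(l), h(l ∪ l ∪ l, b ∪ j ∪ l))
  Put back:  g(d(d(d(l, l), h(j, l)), h(j ∪ l ∪ l, b ∪ j)) ∪ h(d(l, b) ∪ g(l), h(l ∪ l ∪ l, b ∪ j ∪ l)))
Right:  g(h(g(l) ∪ d(l, b), h(l ∪ (l ∪ l), b ∪ (l ∪ j))) ∪ d(d(d(l, l), h(j, l)), h(l ∪ (j ∪ l), b ∪ j)))
  Descend into:  h(g(l) ∪ d(l, b), h(l ∪ (l ∪ l), b ∪ (l ∪ j))) ∪ d(d(d(l, l), h(j, l)), h(l ∪ (j ∪ l), b ∪ j))
  Simplify inside:  h(g(l) ∪ d(l, b), h(l ∪ (l ∪ l), b ∪ (l ∪ j)))  →  h(d(l, b) ∪ g(l), h(l ∪ l ∪ l, b ∪ j ∪ l))
  Canonicalize subterm:  d(d(d(l, l), h(j, l)), h(l ∪ (j ∪ l), b ∪ j))  →  d(d(d(l, l), h(j, l)), h(j ∪ l ∪ l, b ∪ j))
  Sort:  d(d(d(l, l), h(j, l)), h(j ∪ l ∪ l, b ∪ j)) ∪ h(d(l, b) ∪ g(l), h(l ∪ l ∪ l, b ∪ j ∪ l))
  Reassemble:  g(d(d(d(l, l), h(j, l)), h(j ∪ l ∪ l, b ∪ j)) ∪ h(d(l, b) ∪ g(l), h(l ∪ l ∪ l, b ∪ j ∪ l)))

Answer: yes — both canonical forms are g(d(d(d(l, l), h(j, l)), h(j ∪ l ∪ l, b ∪ j)) ∪ h(d(l, b) ∪ g(l), h(l ∪ l ∪ l, b ∪ j ∪ l)))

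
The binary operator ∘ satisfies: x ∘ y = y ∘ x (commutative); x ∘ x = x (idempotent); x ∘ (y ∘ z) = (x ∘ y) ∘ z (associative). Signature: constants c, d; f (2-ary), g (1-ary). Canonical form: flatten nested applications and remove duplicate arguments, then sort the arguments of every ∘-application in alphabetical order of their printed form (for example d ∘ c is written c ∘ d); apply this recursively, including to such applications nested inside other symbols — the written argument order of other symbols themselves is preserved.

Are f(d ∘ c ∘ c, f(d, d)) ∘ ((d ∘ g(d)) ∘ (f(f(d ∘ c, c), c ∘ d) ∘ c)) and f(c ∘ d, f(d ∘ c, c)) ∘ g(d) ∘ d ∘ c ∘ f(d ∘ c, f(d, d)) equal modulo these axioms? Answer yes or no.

Answer: no — c ∘ d ∘ f(c ∘ d, f(d, d)) ∘ f(f(c ∘ d, c), c ∘ d) ∘ g(d) vs c ∘ d ∘ f(c ∘ d, f(c ∘ d, c)) ∘ f(c ∘ d, f(d, d)) ∘ g(d)

Derivation:
Left:  f(d ∘ c ∘ c, f(d, d)) ∘ ((d ∘ g(d)) ∘ (f(f(d ∘ c, c), c ∘ d) ∘ c))
  Merge nested applications:  f(d ∘ c ∘ c, f(d, d)) ∘ d ∘ g(d) ∘ f(f(d ∘ c, c), c ∘ d) ∘ c
  Inside:  f(d ∘ c ∘ c, f(d, d))  →  f(c ∘ d, f(d, d))
  Canonicalize subterm:  f(f(d ∘ c, c), c ∘ d)  →  f(f(c ∘ d, c), c ∘ d)
  Order the arguments:  c ∘ d ∘ f(c ∘ d, f(d, d)) ∘ f(f(c ∘ d, c), c ∘ d) ∘ g(d)
Right:  f(c ∘ d, f(d ∘ c, c)) ∘ g(d) ∘ d ∘ c ∘ f(d ∘ c, f(d, d))
  Canonicalize subterm:  f(c ∘ d, f(d ∘ c, c))  →  f(c ∘ d, f(c ∘ d, c))
  Simplify inside:  f(d ∘ c, f(d, d))  →  f(c ∘ d, f(d, d))
  Order the arguments:  c ∘ d ∘ f(c ∘ d, f(c ∘ d, c)) ∘ f(c ∘ d, f(d, d)) ∘ g(d)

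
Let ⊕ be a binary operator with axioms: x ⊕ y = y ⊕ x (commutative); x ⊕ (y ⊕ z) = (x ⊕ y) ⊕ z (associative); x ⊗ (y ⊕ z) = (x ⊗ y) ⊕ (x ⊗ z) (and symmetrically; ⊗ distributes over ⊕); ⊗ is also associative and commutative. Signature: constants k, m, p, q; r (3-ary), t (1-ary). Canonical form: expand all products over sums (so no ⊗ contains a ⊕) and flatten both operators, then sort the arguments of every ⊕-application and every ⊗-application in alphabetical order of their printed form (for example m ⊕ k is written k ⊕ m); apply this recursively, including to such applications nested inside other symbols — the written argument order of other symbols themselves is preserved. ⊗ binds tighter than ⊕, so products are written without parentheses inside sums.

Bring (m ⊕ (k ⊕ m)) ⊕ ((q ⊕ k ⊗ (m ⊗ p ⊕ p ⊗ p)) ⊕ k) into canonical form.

Answer: k ⊕ k ⊕ k ⊗ m ⊗ p ⊕ k ⊗ p ⊗ p ⊕ m ⊕ m ⊕ q

Derivation:
Expand:  m ⊕ k ⊕ m ⊕ q ⊕ k ⊗ m ⊗ p ⊕ k ⊗ p ⊗ p ⊕ k
Sort:  k ⊕ k ⊕ k ⊗ m ⊗ p ⊕ k ⊗ p ⊗ p ⊕ m ⊕ m ⊕ q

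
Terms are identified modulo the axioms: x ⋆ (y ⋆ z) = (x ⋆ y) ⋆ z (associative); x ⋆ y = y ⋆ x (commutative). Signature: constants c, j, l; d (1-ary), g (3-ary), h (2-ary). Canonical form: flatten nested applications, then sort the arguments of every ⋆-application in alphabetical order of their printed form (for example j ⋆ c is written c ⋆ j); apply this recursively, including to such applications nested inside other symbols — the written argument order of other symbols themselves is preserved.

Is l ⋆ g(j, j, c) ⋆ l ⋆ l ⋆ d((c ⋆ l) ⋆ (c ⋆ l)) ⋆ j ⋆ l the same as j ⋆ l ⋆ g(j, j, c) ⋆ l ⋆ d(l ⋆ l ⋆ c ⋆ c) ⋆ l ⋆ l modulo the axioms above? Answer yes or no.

Answer: yes — both canonical forms are d(c ⋆ c ⋆ l ⋆ l) ⋆ g(j, j, c) ⋆ j ⋆ l ⋆ l ⋆ l ⋆ l

Derivation:
Left:  l ⋆ g(j, j, c) ⋆ l ⋆ l ⋆ d((c ⋆ l) ⋆ (c ⋆ l)) ⋆ j ⋆ l
  Simplify inside:  d((c ⋆ l) ⋆ (c ⋆ l))  →  d(c ⋆ c ⋆ l ⋆ l)
  Order the arguments:  d(c ⋆ c ⋆ l ⋆ l) ⋆ g(j, j, c) ⋆ j ⋆ l ⋆ l ⋆ l ⋆ l
Right:  j ⋆ l ⋆ g(j, j, c) ⋆ l ⋆ d(l ⋆ l ⋆ c ⋆ c) ⋆ l ⋆ l
  Canonicalize subterm:  d(l ⋆ l ⋆ c ⋆ c)  →  d(c ⋆ c ⋆ l ⋆ l)
  Sort:  d(c ⋆ c ⋆ l ⋆ l) ⋆ g(j, j, c) ⋆ j ⋆ l ⋆ l ⋆ l ⋆ l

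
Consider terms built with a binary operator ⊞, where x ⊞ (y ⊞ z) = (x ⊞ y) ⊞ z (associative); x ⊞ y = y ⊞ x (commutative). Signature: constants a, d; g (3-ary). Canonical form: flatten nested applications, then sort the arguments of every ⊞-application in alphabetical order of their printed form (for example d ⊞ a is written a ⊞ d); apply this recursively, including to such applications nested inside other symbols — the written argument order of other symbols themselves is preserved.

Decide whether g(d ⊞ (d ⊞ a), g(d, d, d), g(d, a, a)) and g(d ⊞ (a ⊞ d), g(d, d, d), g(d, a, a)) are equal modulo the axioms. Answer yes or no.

Left:  g(d ⊞ (d ⊞ a), g(d, d, d), g(d, a, a))
  Work inside:  d ⊞ (d ⊞ a)
  Un-nest:  d ⊞ d ⊞ a
  Order the arguments:  a ⊞ d ⊞ d
  Put back:  g(a ⊞ d ⊞ d, g(d, d, d), g(d, a, a))
Right:  g(d ⊞ (a ⊞ d), g(d, d, d), g(d, a, a))
  Focus inside:  d ⊞ (a ⊞ d)
  Merge nested applications:  d ⊞ a ⊞ d
  Order the arguments:  a ⊞ d ⊞ d
  Put back:  g(a ⊞ d ⊞ d, g(d, d, d), g(d, a, a))

Answer: yes — both canonical forms are g(a ⊞ d ⊞ d, g(d, d, d), g(d, a, a))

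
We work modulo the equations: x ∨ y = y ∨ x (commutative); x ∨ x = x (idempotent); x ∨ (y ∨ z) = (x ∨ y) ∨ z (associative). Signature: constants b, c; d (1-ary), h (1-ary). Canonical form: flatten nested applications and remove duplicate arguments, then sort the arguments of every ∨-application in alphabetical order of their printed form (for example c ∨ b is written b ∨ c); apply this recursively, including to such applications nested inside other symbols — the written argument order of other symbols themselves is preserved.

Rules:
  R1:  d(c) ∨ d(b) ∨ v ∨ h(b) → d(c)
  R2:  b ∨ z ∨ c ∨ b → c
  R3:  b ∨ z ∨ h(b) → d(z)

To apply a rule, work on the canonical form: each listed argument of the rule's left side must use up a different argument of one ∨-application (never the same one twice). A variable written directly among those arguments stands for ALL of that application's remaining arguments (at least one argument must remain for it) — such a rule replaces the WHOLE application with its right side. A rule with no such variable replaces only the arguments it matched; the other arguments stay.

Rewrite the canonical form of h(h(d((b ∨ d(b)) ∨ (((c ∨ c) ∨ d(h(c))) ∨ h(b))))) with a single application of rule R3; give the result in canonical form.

Canonical form:  h(h(d(b ∨ c ∨ d(b) ∨ d(h(c)) ∨ h(b))))
Match R3:  consume b, h(b);  z := c ∨ d(b) ∨ d(h(c))
The variable takes the whole remainder — replace the entire application.
New term:  h(h(d(d(c ∨ d(b) ∨ d(h(c))))))

Answer: h(h(d(d(c ∨ d(b) ∨ d(h(c))))))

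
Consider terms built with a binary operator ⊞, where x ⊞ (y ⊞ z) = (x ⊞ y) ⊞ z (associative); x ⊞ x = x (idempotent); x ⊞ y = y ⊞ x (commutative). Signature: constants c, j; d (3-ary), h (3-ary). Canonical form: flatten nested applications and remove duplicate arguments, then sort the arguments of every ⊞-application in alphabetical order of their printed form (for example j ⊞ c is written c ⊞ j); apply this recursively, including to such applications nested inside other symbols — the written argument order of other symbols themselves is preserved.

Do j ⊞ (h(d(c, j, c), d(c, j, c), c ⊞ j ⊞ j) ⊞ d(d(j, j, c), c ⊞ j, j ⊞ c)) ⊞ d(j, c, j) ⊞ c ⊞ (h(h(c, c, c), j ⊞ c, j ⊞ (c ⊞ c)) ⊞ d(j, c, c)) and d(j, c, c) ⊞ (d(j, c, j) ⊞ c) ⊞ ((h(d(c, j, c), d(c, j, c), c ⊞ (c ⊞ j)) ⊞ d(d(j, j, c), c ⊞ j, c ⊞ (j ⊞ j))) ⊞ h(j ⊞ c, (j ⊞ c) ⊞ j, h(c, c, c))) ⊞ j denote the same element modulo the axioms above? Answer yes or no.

Left:  j ⊞ (h(d(c, j, c), d(c, j, c), c ⊞ j ⊞ j) ⊞ d(d(j, j, c), c ⊞ j, j ⊞ c)) ⊞ d(j, c, j) ⊞ c ⊞ (h(h(c, c, c), j ⊞ c, j ⊞ (c ⊞ c)) ⊞ d(j, c, c))
  Un-nest:  j ⊞ h(d(c, j, c), d(c, j, c), c ⊞ j ⊞ j) ⊞ d(d(j, j, c), c ⊞ j, j ⊞ c) ⊞ d(j, c, j) ⊞ c ⊞ h(h(c, c, c), j ⊞ c, j ⊞ (c ⊞ c)) ⊞ d(j, c, c)
  Canonicalize subterm:  h(d(c, j, c), d(c, j, c), c ⊞ j ⊞ j)  →  h(d(c, j, c), d(c, j, c), c ⊞ j)
  Simplify inside:  d(d(j, j, c), c ⊞ j, j ⊞ c)  →  d(d(j, j, c), c ⊞ j, c ⊞ j)
  Simplify inside:  h(h(c, c, c), j ⊞ c, j ⊞ (c ⊞ c))  →  h(h(c, c, c), c ⊞ j, c ⊞ j)
  Order the arguments:  c ⊞ d(d(j, j, c), c ⊞ j, c ⊞ j) ⊞ d(j, c, c) ⊞ d(j, c, j) ⊞ h(d(c, j, c), d(c, j, c), c ⊞ j) ⊞ h(h(c, c, c), c ⊞ j, c ⊞ j) ⊞ j
Right:  d(j, c, c) ⊞ (d(j, c, j) ⊞ c) ⊞ ((h(d(c, j, c), d(c, j, c), c ⊞ (c ⊞ j)) ⊞ d(d(j, j, c), c ⊞ j, c ⊞ (j ⊞ j))) ⊞ h(j ⊞ c, (j ⊞ c) ⊞ j, h(c, c, c))) ⊞ j
  Merge nested applications:  d(j, c, c) ⊞ d(j, c, j) ⊞ c ⊞ h(d(c, j, c), d(c, j, c), c ⊞ (c ⊞ j)) ⊞ d(d(j, j, c), c ⊞ j, c ⊞ (j ⊞ j)) ⊞ h(j ⊞ c, (j ⊞ c) ⊞ j, h(c, c, c)) ⊞ j
  Canonicalize subterm:  h(d(c, j, c), d(c, j, c), c ⊞ (c ⊞ j))  →  h(d(c, j, c), d(c, j, c), c ⊞ j)
  Canonicalize subterm:  d(d(j, j, c), c ⊞ j, c ⊞ (j ⊞ j))  →  d(d(j, j, c), c ⊞ j, c ⊞ j)
  Canonicalize subterm:  h(j ⊞ c, (j ⊞ c) ⊞ j, h(c, c, c))  →  h(c ⊞ j, c ⊞ j, h(c, c, c))
  Sort:  c ⊞ d(d(j, j, c), c ⊞ j, c ⊞ j) ⊞ d(j, c, c) ⊞ d(j, c, j) ⊞ h(c ⊞ j, c ⊞ j, h(c, c, c)) ⊞ h(d(c, j, c), d(c, j, c), c ⊞ j) ⊞ j

Answer: no — c ⊞ d(d(j, j, c), c ⊞ j, c ⊞ j) ⊞ d(j, c, c) ⊞ d(j, c, j) ⊞ h(d(c, j, c), d(c, j, c), c ⊞ j) ⊞ h(h(c, c, c), c ⊞ j, c ⊞ j) ⊞ j vs c ⊞ d(d(j, j, c), c ⊞ j, c ⊞ j) ⊞ d(j, c, c) ⊞ d(j, c, j) ⊞ h(c ⊞ j, c ⊞ j, h(c, c, c)) ⊞ h(d(c, j, c), d(c, j, c), c ⊞ j) ⊞ j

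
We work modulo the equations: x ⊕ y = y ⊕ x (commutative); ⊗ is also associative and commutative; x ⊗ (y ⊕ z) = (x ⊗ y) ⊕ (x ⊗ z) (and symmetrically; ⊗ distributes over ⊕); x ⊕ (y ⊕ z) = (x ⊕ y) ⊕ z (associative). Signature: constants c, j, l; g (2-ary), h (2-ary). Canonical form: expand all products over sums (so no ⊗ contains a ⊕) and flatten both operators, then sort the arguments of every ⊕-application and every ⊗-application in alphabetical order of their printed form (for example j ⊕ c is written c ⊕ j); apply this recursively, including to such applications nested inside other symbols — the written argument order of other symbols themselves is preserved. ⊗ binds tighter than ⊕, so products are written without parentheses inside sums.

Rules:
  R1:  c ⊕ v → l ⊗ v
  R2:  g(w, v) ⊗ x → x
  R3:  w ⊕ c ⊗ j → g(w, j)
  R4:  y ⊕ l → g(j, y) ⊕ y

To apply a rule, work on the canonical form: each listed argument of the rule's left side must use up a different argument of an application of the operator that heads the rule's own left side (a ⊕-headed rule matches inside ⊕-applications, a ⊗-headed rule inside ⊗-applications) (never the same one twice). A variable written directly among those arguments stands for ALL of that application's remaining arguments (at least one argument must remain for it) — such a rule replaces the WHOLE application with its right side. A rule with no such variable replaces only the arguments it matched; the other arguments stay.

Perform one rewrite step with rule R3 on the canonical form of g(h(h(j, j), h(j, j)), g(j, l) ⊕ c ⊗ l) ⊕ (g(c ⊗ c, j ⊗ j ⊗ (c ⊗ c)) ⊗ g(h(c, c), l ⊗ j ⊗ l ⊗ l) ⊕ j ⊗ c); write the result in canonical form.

Answer: g(g(c ⊗ c, c ⊗ c ⊗ j ⊗ j) ⊗ g(h(c, c), j ⊗ l ⊗ l ⊗ l) ⊕ g(h(h(j, j), h(j, j)), c ⊗ l ⊕ g(j, l)), j)

Derivation:
Canonical form:  c ⊗ j ⊕ g(c ⊗ c, c ⊗ c ⊗ j ⊗ j) ⊗ g(h(c, c), j ⊗ l ⊗ l ⊗ l) ⊕ g(h(h(j, j), h(j, j)), c ⊗ l ⊕ g(j, l))
Apply R3:  consuming c ⊗ j;  w := g(c ⊗ c, c ⊗ c ⊗ j ⊗ j) ⊗ g(h(c, c), j ⊗ l ⊗ l ⊗ l) ⊕ g(h(h(j, j), h(j, j)), c ⊗ l ⊕ g(j, l))
The variable takes the whole remainder — replace the entire application.
Result:  g(g(c ⊗ c, c ⊗ c ⊗ j ⊗ j) ⊗ g(h(c, c), j ⊗ l ⊗ l ⊗ l) ⊕ g(h(h(j, j), h(j, j)), c ⊗ l ⊕ g(j, l)), j)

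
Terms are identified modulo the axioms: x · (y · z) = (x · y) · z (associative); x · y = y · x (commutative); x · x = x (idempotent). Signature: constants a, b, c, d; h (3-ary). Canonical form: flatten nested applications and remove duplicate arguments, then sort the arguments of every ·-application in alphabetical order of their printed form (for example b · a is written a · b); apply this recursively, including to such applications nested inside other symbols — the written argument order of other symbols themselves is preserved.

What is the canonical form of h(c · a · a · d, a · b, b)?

Focus inside:  c · a · a · d
Deduplicate:  drop duplicate a
Sort:  a · c · d
Reassemble:  h(a · c · d, a · b, b)

Answer: h(a · c · d, a · b, b)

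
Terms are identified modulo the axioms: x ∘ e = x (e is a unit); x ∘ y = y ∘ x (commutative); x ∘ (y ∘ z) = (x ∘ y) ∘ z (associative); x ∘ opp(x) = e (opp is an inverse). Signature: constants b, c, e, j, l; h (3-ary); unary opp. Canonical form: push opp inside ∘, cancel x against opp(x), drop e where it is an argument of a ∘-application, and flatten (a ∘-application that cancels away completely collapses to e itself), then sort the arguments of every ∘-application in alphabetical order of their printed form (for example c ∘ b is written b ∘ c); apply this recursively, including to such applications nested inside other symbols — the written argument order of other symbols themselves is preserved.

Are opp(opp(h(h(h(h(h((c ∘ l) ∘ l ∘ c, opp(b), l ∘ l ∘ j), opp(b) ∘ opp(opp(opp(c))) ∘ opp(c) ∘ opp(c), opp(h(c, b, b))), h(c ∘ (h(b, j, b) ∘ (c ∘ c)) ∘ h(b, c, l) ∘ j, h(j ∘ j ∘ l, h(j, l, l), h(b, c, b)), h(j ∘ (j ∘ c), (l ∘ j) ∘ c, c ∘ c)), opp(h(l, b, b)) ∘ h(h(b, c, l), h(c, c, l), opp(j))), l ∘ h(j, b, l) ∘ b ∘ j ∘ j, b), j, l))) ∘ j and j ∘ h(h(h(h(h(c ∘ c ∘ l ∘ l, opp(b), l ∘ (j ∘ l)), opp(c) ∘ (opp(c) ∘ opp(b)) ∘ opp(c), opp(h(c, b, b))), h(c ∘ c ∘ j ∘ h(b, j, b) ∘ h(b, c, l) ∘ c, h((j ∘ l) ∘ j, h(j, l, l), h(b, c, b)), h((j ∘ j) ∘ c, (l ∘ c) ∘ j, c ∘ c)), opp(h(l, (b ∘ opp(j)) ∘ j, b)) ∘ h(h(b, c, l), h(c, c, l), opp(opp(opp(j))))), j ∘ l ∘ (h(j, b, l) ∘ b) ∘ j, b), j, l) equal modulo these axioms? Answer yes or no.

Left:  opp(opp(h(h(h(h(h((c ∘ l) ∘ l ∘ c, opp(b), l ∘ l ∘ j), opp(b) ∘ opp(opp(opp(c))) ∘ opp(c) ∘ opp(c), opp(h(c, b, b))), h(c ∘ (h(b, j, b) ∘ (c ∘ c)) ∘ h(b, c, l) ∘ j, h(j ∘ j ∘ l, h(j, l, l), h(b, c, b)), h(j ∘ (j ∘ c), (l ∘ j) ∘ c, c ∘ c)), opp(h(l, b, b)) ∘ h(h(b, c, l), h(c, c, l), opp(j))), l ∘ h(j, b, l) ∘ b ∘ j ∘ j, b), j, l))) ∘ j
  Push opp inside:  distribute opp over ∘ and collapse double opp
  Collect:  h(h(h(h(h(c ∘ c ∘ l ∘ l, opp(b), j ∘ l ∘ l), opp(b) ∘ opp(c) ∘ opp(c) ∘ opp(c), opp(h(c, b, b))), h(c ∘ c ∘ c ∘ h(b, c, l) ∘ h(b, j, b) ∘ j, h(j ∘ j ∘ l, h(j, l, l), h(b, c, b)), h(c ∘ j ∘ j, c ∘ j ∘ l, c ∘ c)), h(h(b, c, l), h(c, c, l), opp(j)) ∘ opp(h(l, b, b))), b ∘ h(j, b, l) ∘ j ∘ j ∘ l, b), j, l) ∘ j
Right:  j ∘ h(h(h(h(h(c ∘ c ∘ l ∘ l, opp(b), l ∘ (j ∘ l)), opp(c) ∘ (opp(c) ∘ opp(b)) ∘ opp(c), opp(h(c, b, b))), h(c ∘ c ∘ j ∘ h(b, j, b) ∘ h(b, c, l) ∘ c, h((j ∘ l) ∘ j, h(j, l, l), h(b, c, b)), h((j ∘ j) ∘ c, (l ∘ c) ∘ j, c ∘ c)), opp(h(l, (b ∘ opp(j)) ∘ j, b)) ∘ h(h(b, c, l), h(c, c, l), opp(opp(opp(j))))), j ∘ l ∘ (h(j, b, l) ∘ b) ∘ j, b), j, l)
  Push opp inside:  distribute opp over ∘ and collapse double opp
  Combine occurrences:  j ∘ h(h(h(h(h(c ∘ c ∘ l ∘ l, opp(b), j ∘ l ∘ l), opp(b) ∘ opp(c) ∘ opp(c) ∘ opp(c), opp(h(c, b, b))), h(c ∘ c ∘ c ∘ h(b, c, l) ∘ h(b, j, b) ∘ j, h(j ∘ j ∘ l, h(j, l, l), h(b, c, b)), h(c ∘ j ∘ j, c ∘ j ∘ l, c ∘ c)), h(h(b, c, l), h(c, c, l), opp(j)) ∘ opp(h(l, b, b))), b ∘ h(j, b, l) ∘ j ∘ j ∘ l, b), j, l)
  Order the arguments:  h(h(h(h(h(c ∘ c ∘ l ∘ l, opp(b), j ∘ l ∘ l), opp(b) ∘ opp(c) ∘ opp(c) ∘ opp(c), opp(h(c, b, b))), h(c ∘ c ∘ c ∘ h(b, c, l) ∘ h(b, j, b) ∘ j, h(j ∘ j ∘ l, h(j, l, l), h(b, c, b)), h(c ∘ j ∘ j, c ∘ j ∘ l, c ∘ c)), h(h(b, c, l), h(c, c, l), opp(j)) ∘ opp(h(l, b, b))), b ∘ h(j, b, l) ∘ j ∘ j ∘ l, b), j, l) ∘ j

Answer: yes — both canonical forms are h(h(h(h(h(c ∘ c ∘ l ∘ l, opp(b), j ∘ l ∘ l), opp(b) ∘ opp(c) ∘ opp(c) ∘ opp(c), opp(h(c, b, b))), h(c ∘ c ∘ c ∘ h(b, c, l) ∘ h(b, j, b) ∘ j, h(j ∘ j ∘ l, h(j, l, l), h(b, c, b)), h(c ∘ j ∘ j, c ∘ j ∘ l, c ∘ c)), h(h(b, c, l), h(c, c, l), opp(j)) ∘ opp(h(l, b, b))), b ∘ h(j, b, l) ∘ j ∘ j ∘ l, b), j, l) ∘ j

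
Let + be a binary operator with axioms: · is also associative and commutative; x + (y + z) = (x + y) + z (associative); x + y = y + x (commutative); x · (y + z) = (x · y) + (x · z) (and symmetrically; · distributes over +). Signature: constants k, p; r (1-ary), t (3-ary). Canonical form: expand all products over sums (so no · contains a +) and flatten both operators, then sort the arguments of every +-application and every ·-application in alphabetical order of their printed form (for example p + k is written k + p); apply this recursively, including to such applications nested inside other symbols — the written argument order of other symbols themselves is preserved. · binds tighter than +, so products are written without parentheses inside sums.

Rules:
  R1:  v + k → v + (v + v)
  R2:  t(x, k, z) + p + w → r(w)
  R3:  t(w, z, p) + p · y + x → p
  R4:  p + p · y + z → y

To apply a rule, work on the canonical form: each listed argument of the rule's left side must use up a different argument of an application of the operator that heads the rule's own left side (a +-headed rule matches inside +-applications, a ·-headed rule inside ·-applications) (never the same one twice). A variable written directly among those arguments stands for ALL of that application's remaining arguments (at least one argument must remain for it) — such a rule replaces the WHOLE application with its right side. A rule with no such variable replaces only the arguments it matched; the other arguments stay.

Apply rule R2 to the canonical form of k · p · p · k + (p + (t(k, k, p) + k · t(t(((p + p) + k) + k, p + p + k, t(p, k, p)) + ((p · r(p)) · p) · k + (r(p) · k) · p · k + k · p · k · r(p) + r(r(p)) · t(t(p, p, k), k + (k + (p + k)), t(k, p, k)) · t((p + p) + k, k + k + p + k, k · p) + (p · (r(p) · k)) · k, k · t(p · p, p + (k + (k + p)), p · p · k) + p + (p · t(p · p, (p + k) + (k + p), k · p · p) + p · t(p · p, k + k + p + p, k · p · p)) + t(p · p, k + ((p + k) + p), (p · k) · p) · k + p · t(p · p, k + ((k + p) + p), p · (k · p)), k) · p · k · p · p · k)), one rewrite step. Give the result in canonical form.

Answer: r(k · k · k · p · p · p · t(k · k · p · r(p) + k · k · p · r(p) + k · k · p · r(p) + k · p · p · r(p) + r(r(p)) · t(k + p + p, k + k + k + p, k · p) · t(t(p, p, k), k + k + k + p, t(k, p, k)) + t(k + k + p + p, k + p + p, t(p, k, p)), k · t(p · p, k + k + p + p, k · p · p) + k · t(p · p, k + k + p + p, k · p · p) + p + p · t(p · p, k + k + p + p, k · p · p) + p · t(p · p, k + k + p + p, k · p · p) + p · t(p · p, k + k + p + p, k · p · p), k) + k · k · p · p)

Derivation:
Canonical form:  k · k · k · p · p · p · t(k · k · p · r(p) + k · k · p · r(p) + k · k · p · r(p) + k · p · p · r(p) + r(r(p)) · t(k + p + p, k + k + k + p, k · p) · t(t(p, p, k), k + k + k + p, t(k, p, k)) + t(k + k + p + p, k + p + p, t(p, k, p)), k · t(p · p, k + k + p + p, k · p · p) + k · t(p · p, k + k + p + p, k · p · p) + p + p · t(p · p, k + k + p + p, k · p · p) + p · t(p · p, k + k + p + p, k · p · p) + p · t(p · p, k + k + p + p, k · p · p), k) + k · k · p · p + p + t(k, k, p)
R2 matches:  uses p, t(k, k, p);  w := k · k · k · p · p · p · t(k · k · p · r(p) + k · k · p · r(p) + k · k · p · r(p) + k · p · p · r(p) + r(r(p)) · t(k + p + p, k + k + k + p, k · p) · t(t(p, p, k), k + k + k + p, t(k, p, k)) + t(k + k + p + p, k + p + p, t(p, k, p)), k · t(p · p, k + k + p + p, k · p · p) + k · t(p · p, k + k + p + p, k · p · p) + p + p · t(p · p, k + k + p + p, k · p · p) + p · t(p · p, k + k + p + p, k · p · p) + p · t(p · p, k + k + p + p, k · p · p), k) + k · k · p · p, x := k, z := p
Every leftover argument binds to the variable; the entire application is replaced.
New term:  r(k · k · k · p · p · p · t(k · k · p · r(p) + k · k · p · r(p) + k · k · p · r(p) + k · p · p · r(p) + r(r(p)) · t(k + p + p, k + k + k + p, k · p) · t(t(p, p, k), k + k + k + p, t(k, p, k)) + t(k + k + p + p, k + p + p, t(p, k, p)), k · t(p · p, k + k + p + p, k · p · p) + k · t(p · p, k + k + p + p, k · p · p) + p + p · t(p · p, k + k + p + p, k · p · p) + p · t(p · p, k + k + p + p, k · p · p) + p · t(p · p, k + k + p + p, k · p · p), k) + k · k · p · p)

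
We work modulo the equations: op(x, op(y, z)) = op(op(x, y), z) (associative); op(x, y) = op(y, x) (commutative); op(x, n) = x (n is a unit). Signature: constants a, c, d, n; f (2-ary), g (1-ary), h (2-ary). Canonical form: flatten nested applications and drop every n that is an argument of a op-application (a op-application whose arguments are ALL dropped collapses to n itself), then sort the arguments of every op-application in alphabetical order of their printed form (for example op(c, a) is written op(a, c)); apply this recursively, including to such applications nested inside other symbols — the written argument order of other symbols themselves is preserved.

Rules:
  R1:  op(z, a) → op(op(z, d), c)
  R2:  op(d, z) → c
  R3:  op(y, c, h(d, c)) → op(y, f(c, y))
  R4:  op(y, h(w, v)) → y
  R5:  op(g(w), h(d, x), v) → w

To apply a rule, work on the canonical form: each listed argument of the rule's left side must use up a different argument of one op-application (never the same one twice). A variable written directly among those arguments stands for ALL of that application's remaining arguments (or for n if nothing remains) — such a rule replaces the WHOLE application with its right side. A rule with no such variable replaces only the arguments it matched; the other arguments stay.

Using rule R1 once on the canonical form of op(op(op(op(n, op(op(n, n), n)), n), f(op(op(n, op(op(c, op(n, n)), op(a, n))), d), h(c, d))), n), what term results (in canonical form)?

Answer: f(op(c, c, d, d), h(c, d))

Derivation:
Canonical form:  f(op(a, c, d), h(c, d))
Match R1:  consume a;  z := op(c, d)
The variable takes the whole remainder — replace the entire application.
Result:  f(op(c, c, d, d), h(c, d))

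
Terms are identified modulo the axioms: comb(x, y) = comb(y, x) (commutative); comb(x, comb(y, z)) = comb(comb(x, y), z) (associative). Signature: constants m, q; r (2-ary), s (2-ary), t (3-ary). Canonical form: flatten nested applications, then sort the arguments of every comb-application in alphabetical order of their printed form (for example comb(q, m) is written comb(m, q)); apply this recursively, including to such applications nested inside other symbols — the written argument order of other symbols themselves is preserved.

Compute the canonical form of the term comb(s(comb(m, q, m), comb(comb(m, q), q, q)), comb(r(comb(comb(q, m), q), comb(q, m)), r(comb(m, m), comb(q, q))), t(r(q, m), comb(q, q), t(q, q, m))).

Un-nest:  comb(s(comb(m, q, m), comb(comb(m, q), q, q)), r(comb(comb(q, m), q), comb(q, m)), r(comb(m, m), comb(q, q)), t(r(q, m), comb(q, q), t(q, q, m)))
Inside:  s(comb(m, q, m), comb(comb(m, q), q, q))  →  s(comb(m, m, q), comb(m, q, q, q))
Inside:  r(comb(comb(q, m), q), comb(q, m))  →  r(comb(m, q, q), comb(m, q))
Order the arguments:  comb(r(comb(m, m), comb(q, q)), r(comb(m, q, q), comb(m, q)), s(comb(m, m, q), comb(m, q, q, q)), t(r(q, m), comb(q, q), t(q, q, m)))

Answer: comb(r(comb(m, m), comb(q, q)), r(comb(m, q, q), comb(m, q)), s(comb(m, m, q), comb(m, q, q, q)), t(r(q, m), comb(q, q), t(q, q, m)))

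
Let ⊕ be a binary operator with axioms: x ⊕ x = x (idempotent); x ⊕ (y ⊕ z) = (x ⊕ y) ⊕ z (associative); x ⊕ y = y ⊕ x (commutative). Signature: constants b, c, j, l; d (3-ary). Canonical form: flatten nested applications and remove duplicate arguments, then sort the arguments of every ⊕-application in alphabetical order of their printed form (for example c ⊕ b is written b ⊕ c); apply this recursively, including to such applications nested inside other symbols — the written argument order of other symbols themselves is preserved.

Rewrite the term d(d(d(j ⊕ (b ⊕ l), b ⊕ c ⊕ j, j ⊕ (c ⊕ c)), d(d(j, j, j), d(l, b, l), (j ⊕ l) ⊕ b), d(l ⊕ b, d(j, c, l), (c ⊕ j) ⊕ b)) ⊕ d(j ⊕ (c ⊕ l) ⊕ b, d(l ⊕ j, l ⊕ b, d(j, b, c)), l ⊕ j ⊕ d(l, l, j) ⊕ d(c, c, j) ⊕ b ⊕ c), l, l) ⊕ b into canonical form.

Inside:  d(d(d(j ⊕ (b ⊕ l), b ⊕ c ⊕ j, j ⊕ (c ⊕ c)), d(d(j, j, j), d(l, b, l), (j ⊕ l) ⊕ b), d(l ⊕ b, d(j, c, l), (c ⊕ j) ⊕ b)) ⊕ d(j ⊕ (c ⊕ l) ⊕ b, d(l ⊕ j, l ⊕ b, d(j, b, c)), l ⊕ j ⊕ d(l, l, j) ⊕ d(c, c, j) ⊕ b ⊕ c), l, l)  →  d(d(b ⊕ c ⊕ j ⊕ l, d(j ⊕ l, b ⊕ l, d(j, b, c)), b ⊕ c ⊕ d(c, c, j) ⊕ d(l, l, j) ⊕ j ⊕ l) ⊕ d(d(b ⊕ j ⊕ l, b ⊕ c ⊕ j, c ⊕ j), d(d(j, j, j), d(l, b, l), b ⊕ j ⊕ l), d(b ⊕ l, d(j, c, l), b ⊕ c ⊕ j)), l, l)
Sort arguments:  b ⊕ d(d(b ⊕ c ⊕ j ⊕ l, d(j ⊕ l, b ⊕ l, d(j, b, c)), b ⊕ c ⊕ d(c, c, j) ⊕ d(l, l, j) ⊕ j ⊕ l) ⊕ d(d(b ⊕ j ⊕ l, b ⊕ c ⊕ j, c ⊕ j), d(d(j, j, j), d(l, b, l), b ⊕ j ⊕ l), d(b ⊕ l, d(j, c, l), b ⊕ c ⊕ j)), l, l)

Answer: b ⊕ d(d(b ⊕ c ⊕ j ⊕ l, d(j ⊕ l, b ⊕ l, d(j, b, c)), b ⊕ c ⊕ d(c, c, j) ⊕ d(l, l, j) ⊕ j ⊕ l) ⊕ d(d(b ⊕ j ⊕ l, b ⊕ c ⊕ j, c ⊕ j), d(d(j, j, j), d(l, b, l), b ⊕ j ⊕ l), d(b ⊕ l, d(j, c, l), b ⊕ c ⊕ j)), l, l)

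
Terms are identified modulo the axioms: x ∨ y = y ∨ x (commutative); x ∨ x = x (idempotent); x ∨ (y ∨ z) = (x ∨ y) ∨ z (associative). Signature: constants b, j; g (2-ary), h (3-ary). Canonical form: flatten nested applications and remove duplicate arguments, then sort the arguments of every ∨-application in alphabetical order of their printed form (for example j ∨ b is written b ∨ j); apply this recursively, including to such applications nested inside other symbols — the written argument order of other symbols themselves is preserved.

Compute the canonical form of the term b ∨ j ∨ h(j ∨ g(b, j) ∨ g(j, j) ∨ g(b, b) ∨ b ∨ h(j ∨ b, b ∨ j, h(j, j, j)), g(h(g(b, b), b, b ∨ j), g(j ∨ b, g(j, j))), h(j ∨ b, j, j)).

Answer: b ∨ h(b ∨ g(b, b) ∨ g(b, j) ∨ g(j, j) ∨ h(b ∨ j, b ∨ j, h(j, j, j)) ∨ j, g(h(g(b, b), b, b ∨ j), g(b ∨ j, g(j, j))), h(b ∨ j, j, j)) ∨ j

Derivation:
Canonicalize subterm:  h(j ∨ g(b, j) ∨ g(j, j) ∨ g(b, b) ∨ b ∨ h(j ∨ b, b ∨ j, h(j, j, j)), g(h(g(b, b), b, b ∨ j), g(j ∨ b, g(j, j))), h(j ∨ b, j, j))  →  h(b ∨ g(b, b) ∨ g(b, j) ∨ g(j, j) ∨ h(b ∨ j, b ∨ j, h(j, j, j)) ∨ j, g(h(g(b, b), b, b ∨ j), g(b ∨ j, g(j, j))), h(b ∨ j, j, j))
Sort arguments:  b ∨ h(b ∨ g(b, b) ∨ g(b, j) ∨ g(j, j) ∨ h(b ∨ j, b ∨ j, h(j, j, j)) ∨ j, g(h(g(b, b), b, b ∨ j), g(b ∨ j, g(j, j))), h(b ∨ j, j, j)) ∨ j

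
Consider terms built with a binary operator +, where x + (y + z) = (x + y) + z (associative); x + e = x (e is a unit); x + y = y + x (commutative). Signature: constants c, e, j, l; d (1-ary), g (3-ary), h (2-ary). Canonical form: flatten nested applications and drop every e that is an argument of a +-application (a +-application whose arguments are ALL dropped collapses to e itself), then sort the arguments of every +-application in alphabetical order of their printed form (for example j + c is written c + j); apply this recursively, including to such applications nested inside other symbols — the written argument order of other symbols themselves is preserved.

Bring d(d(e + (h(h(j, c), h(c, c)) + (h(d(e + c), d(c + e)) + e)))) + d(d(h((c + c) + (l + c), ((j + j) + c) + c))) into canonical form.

Answer: d(d(h(c + c + c + l, c + c + j + j))) + d(d(h(d(c), d(c)) + h(h(j, c), h(c, c))))

Derivation:
Simplify inside:  d(d(e + (h(h(j, c), h(c, c)) + (h(d(e + c), d(c + e)) + e))))  →  d(d(h(d(c), d(c)) + h(h(j, c), h(c, c))))
Canonicalize subterm:  d(d(h((c + c) + (l + c), ((j + j) + c) + c)))  →  d(d(h(c + c + c + l, c + c + j + j)))
Sort:  d(d(h(c + c + c + l, c + c + j + j))) + d(d(h(d(c), d(c)) + h(h(j, c), h(c, c))))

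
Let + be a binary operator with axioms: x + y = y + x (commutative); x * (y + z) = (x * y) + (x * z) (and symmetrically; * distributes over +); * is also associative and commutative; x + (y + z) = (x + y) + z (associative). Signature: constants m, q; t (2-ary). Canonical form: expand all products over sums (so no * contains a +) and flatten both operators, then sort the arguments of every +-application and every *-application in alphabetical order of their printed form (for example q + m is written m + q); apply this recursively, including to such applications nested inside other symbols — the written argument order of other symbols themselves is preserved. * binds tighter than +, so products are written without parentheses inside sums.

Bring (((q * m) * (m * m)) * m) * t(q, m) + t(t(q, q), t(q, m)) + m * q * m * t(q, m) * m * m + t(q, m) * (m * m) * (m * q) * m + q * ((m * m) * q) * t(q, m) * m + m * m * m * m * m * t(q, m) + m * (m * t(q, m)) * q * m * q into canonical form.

Answer: m * m * m * m * m * t(q, m) + m * m * m * m * q * t(q, m) + m * m * m * m * q * t(q, m) + m * m * m * m * q * t(q, m) + m * m * m * q * q * t(q, m) + m * m * m * q * q * t(q, m) + t(t(q, q), t(q, m))

Derivation:
Un-nest:  m * m * m * m * q * t(q, m) + t(t(q, q), t(q, m)) + m * m * m * m * q * t(q, m) + m * m * m * m * q * t(q, m) + m * m * m * q * q * t(q, m) + m * m * m * m * m * t(q, m) + m * m * m * q * q * t(q, m)
Sort:  m * m * m * m * m * t(q, m) + m * m * m * m * q * t(q, m) + m * m * m * m * q * t(q, m) + m * m * m * m * q * t(q, m) + m * m * m * q * q * t(q, m) + m * m * m * q * q * t(q, m) + t(t(q, q), t(q, m))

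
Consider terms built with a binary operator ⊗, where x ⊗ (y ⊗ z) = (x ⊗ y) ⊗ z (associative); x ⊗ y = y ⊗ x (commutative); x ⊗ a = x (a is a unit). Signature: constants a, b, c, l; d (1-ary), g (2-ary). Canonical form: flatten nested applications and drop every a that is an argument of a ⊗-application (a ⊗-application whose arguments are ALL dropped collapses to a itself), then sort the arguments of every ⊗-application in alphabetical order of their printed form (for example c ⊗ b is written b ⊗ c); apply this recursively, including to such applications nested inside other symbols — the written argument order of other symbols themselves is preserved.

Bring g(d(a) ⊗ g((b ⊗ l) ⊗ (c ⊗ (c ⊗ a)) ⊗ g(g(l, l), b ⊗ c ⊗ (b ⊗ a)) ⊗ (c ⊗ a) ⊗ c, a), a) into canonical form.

Descend into:  d(a) ⊗ g((b ⊗ l) ⊗ (c ⊗ (c ⊗ a)) ⊗ g(g(l, l), b ⊗ c ⊗ (b ⊗ a)) ⊗ (c ⊗ a) ⊗ c, a)
Canonicalize subterm:  g((b ⊗ l) ⊗ (c ⊗ (c ⊗ a)) ⊗ g(g(l, l), b ⊗ c ⊗ (b ⊗ a)) ⊗ (c ⊗ a) ⊗ c, a)  →  g(b ⊗ c ⊗ c ⊗ c ⊗ c ⊗ g(g(l, l), b ⊗ b ⊗ c) ⊗ l, a)
Order the arguments:  d(a) ⊗ g(b ⊗ c ⊗ c ⊗ c ⊗ c ⊗ g(g(l, l), b ⊗ b ⊗ c) ⊗ l, a)
Put back:  g(d(a) ⊗ g(b ⊗ c ⊗ c ⊗ c ⊗ c ⊗ g(g(l, l), b ⊗ b ⊗ c) ⊗ l, a), a)

Answer: g(d(a) ⊗ g(b ⊗ c ⊗ c ⊗ c ⊗ c ⊗ g(g(l, l), b ⊗ b ⊗ c) ⊗ l, a), a)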